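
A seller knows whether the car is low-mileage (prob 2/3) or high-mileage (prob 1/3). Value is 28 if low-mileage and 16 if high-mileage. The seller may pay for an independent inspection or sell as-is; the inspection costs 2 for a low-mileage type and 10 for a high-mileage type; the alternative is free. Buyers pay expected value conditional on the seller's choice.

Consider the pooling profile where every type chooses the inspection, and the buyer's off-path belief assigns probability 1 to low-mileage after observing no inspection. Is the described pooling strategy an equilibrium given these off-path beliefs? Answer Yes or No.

No

On path, the buyer holds the prior and pays 2/3·28 + 1/3·16 = 24. Off path (no inspection), believing low-mileage, it pays 28.
low-mileage: the inspection nets 24 − 2 = 22; no inspection nets 28. low-mileage would deviate.
high-mileage: the inspection nets 24 − 10 = 14; no inspection nets 28. high-mileage would deviate.
A type deviates, so pooling fails.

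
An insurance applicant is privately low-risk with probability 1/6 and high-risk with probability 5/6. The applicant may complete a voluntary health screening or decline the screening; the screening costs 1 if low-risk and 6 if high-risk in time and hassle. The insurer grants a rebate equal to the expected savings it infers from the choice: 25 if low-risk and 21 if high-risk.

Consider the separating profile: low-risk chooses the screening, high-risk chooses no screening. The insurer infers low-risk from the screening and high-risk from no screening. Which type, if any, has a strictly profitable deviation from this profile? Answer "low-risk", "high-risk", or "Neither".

The screening pays 25; no screening pays 21.
low-risk: assigned the screening, nets 25 − 1 = 24; deviating to no screening nets 21.
high-risk: assigned no screening, nets 21; deviating to the screening nets 25 − 6 = 19.
Both types strictly prefer their assigned action; no profitable deviation.

Neither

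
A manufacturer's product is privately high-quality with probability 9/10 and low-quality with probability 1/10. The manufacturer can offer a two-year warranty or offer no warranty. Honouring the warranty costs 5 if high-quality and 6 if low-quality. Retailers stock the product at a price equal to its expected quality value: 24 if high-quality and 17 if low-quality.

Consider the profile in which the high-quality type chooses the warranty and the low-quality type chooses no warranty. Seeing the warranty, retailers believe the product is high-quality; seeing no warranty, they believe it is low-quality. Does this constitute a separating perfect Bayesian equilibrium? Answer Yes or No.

Under these beliefs, the warranty earns price 24 and no warranty earns price 17.
high-quality: the warranty nets 24 − 5 = 19; no warranty nets 17. high-quality prefers the warranty.
low-quality: the warranty nets 24 − 6 = 18; no warranty nets 17. low-quality would deviate to the warranty.
low-quality has a profitable deviation, so the profile is not an equilibrium.

No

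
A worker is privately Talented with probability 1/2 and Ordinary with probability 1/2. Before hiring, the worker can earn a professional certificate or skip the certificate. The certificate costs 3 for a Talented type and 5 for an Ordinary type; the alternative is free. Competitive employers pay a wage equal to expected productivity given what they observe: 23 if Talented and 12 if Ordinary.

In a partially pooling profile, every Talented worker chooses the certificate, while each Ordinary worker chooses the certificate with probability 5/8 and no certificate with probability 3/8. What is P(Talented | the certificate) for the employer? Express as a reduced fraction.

P(the certificate) = (1/2)·1 + (1/2)·(5/8) = 13/16.
By Bayes' rule, P(Talented | the certificate) = (1/2) / (13/16) = 8/13.

8/13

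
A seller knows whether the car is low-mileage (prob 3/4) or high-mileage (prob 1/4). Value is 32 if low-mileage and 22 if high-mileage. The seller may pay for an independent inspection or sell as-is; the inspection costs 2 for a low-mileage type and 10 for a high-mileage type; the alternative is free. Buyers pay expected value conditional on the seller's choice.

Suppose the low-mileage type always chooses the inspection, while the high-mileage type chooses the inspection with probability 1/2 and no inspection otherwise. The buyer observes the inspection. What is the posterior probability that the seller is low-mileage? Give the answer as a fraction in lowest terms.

P(the inspection) = (3/4)·1 + (1/4)·(1/2) = 7/8.
By Bayes' rule, P(low-mileage | the inspection) = (3/4) / (7/8) = 6/7.

6/7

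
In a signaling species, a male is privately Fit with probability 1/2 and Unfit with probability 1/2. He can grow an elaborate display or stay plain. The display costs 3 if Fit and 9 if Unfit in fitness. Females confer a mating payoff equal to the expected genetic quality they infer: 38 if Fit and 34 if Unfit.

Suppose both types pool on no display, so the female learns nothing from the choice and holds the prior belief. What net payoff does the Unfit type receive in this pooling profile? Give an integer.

Pooled mating payoff = 1/2·38 + 1/2·34 = 36.
Unfit pays no cost for no display, so net payoff = 36.

36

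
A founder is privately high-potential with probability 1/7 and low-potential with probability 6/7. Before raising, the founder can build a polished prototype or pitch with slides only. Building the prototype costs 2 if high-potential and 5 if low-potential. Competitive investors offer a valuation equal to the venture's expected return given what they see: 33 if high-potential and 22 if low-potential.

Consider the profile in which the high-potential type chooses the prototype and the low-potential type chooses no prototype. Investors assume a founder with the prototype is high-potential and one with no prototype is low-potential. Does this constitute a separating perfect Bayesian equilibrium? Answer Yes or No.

No

Under these beliefs, the prototype earns valuation 33 and no prototype earns valuation 22.
high-potential: the prototype nets 33 − 2 = 31; no prototype nets 22. high-potential prefers the prototype.
low-potential: the prototype nets 33 − 5 = 28; no prototype nets 22. low-potential would deviate to the prototype.
low-potential has a profitable deviation, so the profile is not an equilibrium.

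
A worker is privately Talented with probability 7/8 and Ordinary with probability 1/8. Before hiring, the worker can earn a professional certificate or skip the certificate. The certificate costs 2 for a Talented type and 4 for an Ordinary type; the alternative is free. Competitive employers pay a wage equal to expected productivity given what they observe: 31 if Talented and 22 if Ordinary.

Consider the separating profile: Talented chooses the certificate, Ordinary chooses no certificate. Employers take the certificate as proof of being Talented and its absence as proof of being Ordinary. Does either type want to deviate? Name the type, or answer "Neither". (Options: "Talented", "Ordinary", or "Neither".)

Ordinary

The certificate pays 31; no certificate pays 22.
Talented: assigned the certificate, nets 31 − 2 = 29; deviating to no certificate nets 22.
Ordinary: assigned no certificate, nets 22; deviating to the certificate nets 31 − 4 = 27.
The Ordinary type gains 5 by deviating.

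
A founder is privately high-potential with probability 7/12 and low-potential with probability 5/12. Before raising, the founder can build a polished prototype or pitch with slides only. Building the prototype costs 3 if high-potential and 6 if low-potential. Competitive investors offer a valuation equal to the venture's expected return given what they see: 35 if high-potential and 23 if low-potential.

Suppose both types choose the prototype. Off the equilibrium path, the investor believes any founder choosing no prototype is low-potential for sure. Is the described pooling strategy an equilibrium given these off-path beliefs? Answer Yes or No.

Yes

On path, the investor holds the prior and pays 7/12·35 + 5/12·23 = 30. Off path (no prototype), believing low-potential, it pays 23.
high-potential: the prototype nets 30 − 3 = 27; no prototype nets 23. high-potential stays.
low-potential: the prototype nets 30 − 6 = 24; no prototype nets 23. low-potential stays.
No type deviates, so pooling is sustained.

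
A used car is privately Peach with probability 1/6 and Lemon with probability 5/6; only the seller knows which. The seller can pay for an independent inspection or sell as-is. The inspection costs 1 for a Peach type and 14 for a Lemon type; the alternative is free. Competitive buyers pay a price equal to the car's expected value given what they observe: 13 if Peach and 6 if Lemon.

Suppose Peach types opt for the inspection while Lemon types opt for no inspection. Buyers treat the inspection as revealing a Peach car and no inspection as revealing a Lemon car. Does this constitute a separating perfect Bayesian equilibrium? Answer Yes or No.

Yes

Under these beliefs, the inspection earns price 13 and no inspection earns price 6.
Peach: the inspection nets 13 − 1 = 12; no inspection nets 6. Peach prefers the inspection.
Lemon: the inspection nets 13 − 14 = -1; no inspection nets 6. Lemon prefers no inspection.
Neither type deviates, so the separating profile is an equilibrium.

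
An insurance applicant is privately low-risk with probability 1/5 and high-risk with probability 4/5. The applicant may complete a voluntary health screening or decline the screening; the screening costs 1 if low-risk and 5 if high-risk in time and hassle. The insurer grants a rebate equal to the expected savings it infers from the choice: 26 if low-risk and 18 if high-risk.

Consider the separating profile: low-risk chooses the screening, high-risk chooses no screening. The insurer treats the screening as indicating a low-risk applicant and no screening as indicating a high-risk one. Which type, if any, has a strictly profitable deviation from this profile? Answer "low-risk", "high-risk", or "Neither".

high-risk

The screening pays 26; no screening pays 18.
low-risk: assigned the screening, nets 26 − 1 = 25; deviating to no screening nets 18.
high-risk: assigned no screening, nets 18; deviating to the screening nets 26 − 5 = 21.
The high-risk type gains 3 by deviating.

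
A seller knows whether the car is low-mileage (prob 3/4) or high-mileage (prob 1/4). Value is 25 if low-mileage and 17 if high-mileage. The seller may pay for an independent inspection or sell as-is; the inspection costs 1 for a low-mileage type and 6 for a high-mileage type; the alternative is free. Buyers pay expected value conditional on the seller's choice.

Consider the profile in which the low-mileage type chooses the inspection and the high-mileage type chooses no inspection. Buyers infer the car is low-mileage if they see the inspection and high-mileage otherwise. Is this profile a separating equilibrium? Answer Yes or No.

Under these beliefs, the inspection earns price 25 and no inspection earns price 17.
low-mileage: the inspection nets 25 − 1 = 24; no inspection nets 17. low-mileage prefers the inspection.
high-mileage: the inspection nets 25 − 6 = 19; no inspection nets 17. high-mileage would deviate to the inspection.
high-mileage has a profitable deviation, so the profile is not an equilibrium.

No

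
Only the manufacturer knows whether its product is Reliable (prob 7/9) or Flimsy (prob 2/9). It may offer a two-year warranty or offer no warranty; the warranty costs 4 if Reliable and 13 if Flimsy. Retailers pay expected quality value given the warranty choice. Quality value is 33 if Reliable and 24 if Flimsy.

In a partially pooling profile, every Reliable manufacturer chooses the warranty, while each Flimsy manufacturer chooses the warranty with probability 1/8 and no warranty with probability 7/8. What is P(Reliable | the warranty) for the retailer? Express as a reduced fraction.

28/29

P(the warranty) = (7/9)·1 + (2/9)·(1/8) = 29/36.
By Bayes' rule, P(Reliable | the warranty) = (7/9) / (29/36) = 28/29.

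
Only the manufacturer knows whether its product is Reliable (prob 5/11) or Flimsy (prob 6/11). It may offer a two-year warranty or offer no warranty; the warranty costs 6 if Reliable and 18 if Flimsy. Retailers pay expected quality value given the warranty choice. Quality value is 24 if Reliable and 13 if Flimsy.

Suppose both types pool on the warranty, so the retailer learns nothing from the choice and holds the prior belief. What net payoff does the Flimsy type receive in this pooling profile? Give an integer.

0

Pooled price = 5/11·24 + 6/11·13 = 18.
Flimsy pays cost 18 for the warranty, so net payoff = 18 − 18 = 0.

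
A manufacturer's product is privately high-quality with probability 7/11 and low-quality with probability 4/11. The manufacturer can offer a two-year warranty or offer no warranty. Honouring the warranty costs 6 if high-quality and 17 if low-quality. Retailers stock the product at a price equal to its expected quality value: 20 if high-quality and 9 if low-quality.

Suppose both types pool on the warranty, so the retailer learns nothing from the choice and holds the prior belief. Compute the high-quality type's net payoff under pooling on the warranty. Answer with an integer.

Pooled price = 7/11·20 + 4/11·9 = 16.
high-quality pays cost 6 for the warranty, so net payoff = 16 − 6 = 10.

10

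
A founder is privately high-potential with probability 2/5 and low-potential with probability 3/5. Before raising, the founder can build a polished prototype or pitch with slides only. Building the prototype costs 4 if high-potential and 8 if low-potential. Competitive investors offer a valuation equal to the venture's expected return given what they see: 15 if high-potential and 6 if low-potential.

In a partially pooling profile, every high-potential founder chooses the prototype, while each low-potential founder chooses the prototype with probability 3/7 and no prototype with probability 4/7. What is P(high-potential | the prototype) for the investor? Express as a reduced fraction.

14/23

P(the prototype) = (2/5)·1 + (3/5)·(3/7) = 23/35.
By Bayes' rule, P(high-potential | the prototype) = (2/5) / (23/35) = 14/23.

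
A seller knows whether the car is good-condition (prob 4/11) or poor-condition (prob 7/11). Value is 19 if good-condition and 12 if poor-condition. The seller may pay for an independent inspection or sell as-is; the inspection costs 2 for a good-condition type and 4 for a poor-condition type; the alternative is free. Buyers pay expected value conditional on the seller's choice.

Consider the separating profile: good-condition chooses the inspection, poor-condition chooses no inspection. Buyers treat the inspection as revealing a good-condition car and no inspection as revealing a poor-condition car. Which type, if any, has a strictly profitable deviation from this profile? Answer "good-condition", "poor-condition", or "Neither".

The inspection pays 19; no inspection pays 12.
good-condition: assigned the inspection, nets 19 − 2 = 17; deviating to no inspection nets 12.
poor-condition: assigned no inspection, nets 12; deviating to the inspection nets 19 − 4 = 15.
The poor-condition type gains 3 by deviating.

poor-condition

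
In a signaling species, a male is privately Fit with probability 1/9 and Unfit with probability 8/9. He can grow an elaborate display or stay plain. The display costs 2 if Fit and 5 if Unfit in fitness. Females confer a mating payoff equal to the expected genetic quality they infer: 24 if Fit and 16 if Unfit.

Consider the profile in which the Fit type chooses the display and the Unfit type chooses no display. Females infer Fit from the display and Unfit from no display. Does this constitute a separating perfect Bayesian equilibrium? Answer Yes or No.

Under these beliefs, the display earns mating payoff 24 and no display earns mating payoff 16.
Fit: the display nets 24 − 2 = 22; no display nets 16. Fit prefers the display.
Unfit: the display nets 24 − 5 = 19; no display nets 16. Unfit would deviate to the display.
Unfit has a profitable deviation, so the profile is not an equilibrium.

No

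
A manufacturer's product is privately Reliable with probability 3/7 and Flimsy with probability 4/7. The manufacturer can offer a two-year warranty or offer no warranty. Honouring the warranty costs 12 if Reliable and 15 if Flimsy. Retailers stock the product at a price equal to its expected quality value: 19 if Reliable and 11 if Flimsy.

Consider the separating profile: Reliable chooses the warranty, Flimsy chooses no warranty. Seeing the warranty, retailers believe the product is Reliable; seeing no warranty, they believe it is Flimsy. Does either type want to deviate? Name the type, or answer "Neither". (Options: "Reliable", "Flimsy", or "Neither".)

The warranty pays 19; no warranty pays 11.
Reliable: assigned the warranty, nets 19 − 12 = 7; deviating to no warranty nets 11.
Flimsy: assigned no warranty, nets 11; deviating to the warranty nets 19 − 15 = 4.
The Reliable type gains 4 by deviating.

Reliable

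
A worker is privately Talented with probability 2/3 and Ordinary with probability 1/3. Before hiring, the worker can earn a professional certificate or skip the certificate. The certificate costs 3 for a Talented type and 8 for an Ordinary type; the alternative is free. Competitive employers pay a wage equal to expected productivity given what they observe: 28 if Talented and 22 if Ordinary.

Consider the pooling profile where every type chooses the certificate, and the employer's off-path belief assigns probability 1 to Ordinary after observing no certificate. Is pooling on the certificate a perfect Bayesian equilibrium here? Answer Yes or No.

On path, the employer holds the prior and pays 2/3·28 + 1/3·22 = 26. Off path (no certificate), believing Ordinary, it pays 22.
Talented: the certificate nets 26 − 3 = 23; no certificate nets 22. Talented stays.
Ordinary: the certificate nets 26 − 8 = 18; no certificate nets 22. Ordinary would deviate.
A type deviates, so pooling fails.

No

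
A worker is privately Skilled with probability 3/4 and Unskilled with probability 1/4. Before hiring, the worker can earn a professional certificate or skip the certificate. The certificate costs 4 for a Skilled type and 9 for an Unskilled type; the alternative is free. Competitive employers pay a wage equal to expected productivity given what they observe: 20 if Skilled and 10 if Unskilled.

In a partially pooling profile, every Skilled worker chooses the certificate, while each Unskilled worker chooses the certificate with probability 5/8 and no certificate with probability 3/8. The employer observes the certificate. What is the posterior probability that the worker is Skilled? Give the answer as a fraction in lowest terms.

P(the certificate) = (3/4)·1 + (1/4)·(5/8) = 29/32.
By Bayes' rule, P(Skilled | the certificate) = (3/4) / (29/32) = 24/29.

24/29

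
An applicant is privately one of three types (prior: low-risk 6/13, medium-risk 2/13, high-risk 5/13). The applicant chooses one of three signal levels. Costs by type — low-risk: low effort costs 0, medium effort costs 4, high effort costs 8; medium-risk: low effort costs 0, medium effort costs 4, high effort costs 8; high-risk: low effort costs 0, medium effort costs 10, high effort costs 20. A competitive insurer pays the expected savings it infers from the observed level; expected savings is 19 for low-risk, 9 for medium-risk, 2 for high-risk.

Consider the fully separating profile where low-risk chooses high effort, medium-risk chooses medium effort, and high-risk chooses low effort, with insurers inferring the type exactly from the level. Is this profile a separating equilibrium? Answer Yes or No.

Separating rebates: high effort → 19, medium effort → 9, low effort → 2.
low-risk (assigned high effort): low effort: 2 − 0 = 2; medium effort: 9 − 4 = 5; high effort: 19 − 8 = 11. low-risk stays.
medium-risk (assigned medium effort): low effort: 2 − 0 = 2; medium effort: 9 − 4 = 5; high effort: 19 − 8 = 11. medium-risk prefers high effort.
high-risk (assigned low effort): low effort: 2 − 0 = 2; medium effort: 9 − 10 = -1; high effort: 19 − 20 = -1. high-risk stays.
At least one type deviates; the separating profile fails.

No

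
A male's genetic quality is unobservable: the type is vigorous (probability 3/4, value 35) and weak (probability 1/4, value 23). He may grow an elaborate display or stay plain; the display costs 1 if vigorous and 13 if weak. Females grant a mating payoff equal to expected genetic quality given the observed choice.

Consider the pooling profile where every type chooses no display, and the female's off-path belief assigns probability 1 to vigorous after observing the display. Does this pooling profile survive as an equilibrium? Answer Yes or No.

No

On path, the female holds the prior and pays 3/4·35 + 1/4·23 = 32. Off path (the display), believing vigorous, it pays 35.
vigorous: no display nets 32; the display nets 35 − 1 = 34. vigorous would deviate.
weak: no display nets 32; the display nets 35 − 13 = 22. weak stays.
A type deviates, so pooling fails.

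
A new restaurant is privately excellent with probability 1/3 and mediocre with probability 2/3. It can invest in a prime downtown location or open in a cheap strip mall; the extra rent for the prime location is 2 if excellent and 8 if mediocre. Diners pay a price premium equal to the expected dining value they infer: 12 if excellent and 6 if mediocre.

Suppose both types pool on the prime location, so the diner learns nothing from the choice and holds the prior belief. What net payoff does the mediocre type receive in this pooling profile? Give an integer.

0

Pooled price premium = 1/3·12 + 2/3·6 = 8.
mediocre pays cost 8 for the prime location, so net payoff = 8 − 8 = 0.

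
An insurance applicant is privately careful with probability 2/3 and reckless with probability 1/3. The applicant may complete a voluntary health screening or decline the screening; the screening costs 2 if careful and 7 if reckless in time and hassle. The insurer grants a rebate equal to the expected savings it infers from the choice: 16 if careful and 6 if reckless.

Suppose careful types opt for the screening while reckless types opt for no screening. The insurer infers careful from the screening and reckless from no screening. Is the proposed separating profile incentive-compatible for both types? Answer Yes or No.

Under these beliefs, the screening earns rebate 16 and no screening earns rebate 6.
careful: the screening nets 16 − 2 = 14; no screening nets 6. careful prefers the screening.
reckless: the screening nets 16 − 7 = 9; no screening nets 6. reckless would deviate to the screening.
reckless has a profitable deviation, so the profile is not an equilibrium.

No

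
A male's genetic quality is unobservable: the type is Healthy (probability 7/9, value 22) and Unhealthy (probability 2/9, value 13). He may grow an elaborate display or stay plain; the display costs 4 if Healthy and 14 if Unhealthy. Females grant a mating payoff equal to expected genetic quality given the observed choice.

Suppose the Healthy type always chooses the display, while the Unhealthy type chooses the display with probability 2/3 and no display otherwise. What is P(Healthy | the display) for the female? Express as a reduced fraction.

P(the display) = (7/9)·1 + (2/9)·(2/3) = 25/27.
By Bayes' rule, P(Healthy | the display) = (7/9) / (25/27) = 21/25.

21/25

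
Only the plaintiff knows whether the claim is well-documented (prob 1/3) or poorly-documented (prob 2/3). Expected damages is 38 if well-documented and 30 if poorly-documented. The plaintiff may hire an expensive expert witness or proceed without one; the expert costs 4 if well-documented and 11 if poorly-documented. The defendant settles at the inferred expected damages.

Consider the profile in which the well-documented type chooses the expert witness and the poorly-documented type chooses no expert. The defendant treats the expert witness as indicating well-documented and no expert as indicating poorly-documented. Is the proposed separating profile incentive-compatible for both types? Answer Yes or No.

Yes

Under these beliefs, the expert witness earns settlement 38 and no expert earns settlement 30.
well-documented: the expert witness nets 38 − 4 = 34; no expert nets 30. well-documented prefers the expert witness.
poorly-documented: the expert witness nets 38 − 11 = 27; no expert nets 30. poorly-documented prefers no expert.
Neither type deviates, so the separating profile is an equilibrium.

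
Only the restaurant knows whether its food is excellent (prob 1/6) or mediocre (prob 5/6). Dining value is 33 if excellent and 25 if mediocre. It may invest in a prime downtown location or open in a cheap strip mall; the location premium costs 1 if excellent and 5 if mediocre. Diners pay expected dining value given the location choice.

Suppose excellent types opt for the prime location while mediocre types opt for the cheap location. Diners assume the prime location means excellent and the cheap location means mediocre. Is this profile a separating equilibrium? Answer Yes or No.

Under these beliefs, the prime location earns price premium 33 and the cheap location earns price premium 25.
excellent: the prime location nets 33 − 1 = 32; the cheap location nets 25. excellent prefers the prime location.
mediocre: the prime location nets 33 − 5 = 28; the cheap location nets 25. mediocre would deviate to the prime location.
mediocre has a profitable deviation, so the profile is not an equilibrium.

No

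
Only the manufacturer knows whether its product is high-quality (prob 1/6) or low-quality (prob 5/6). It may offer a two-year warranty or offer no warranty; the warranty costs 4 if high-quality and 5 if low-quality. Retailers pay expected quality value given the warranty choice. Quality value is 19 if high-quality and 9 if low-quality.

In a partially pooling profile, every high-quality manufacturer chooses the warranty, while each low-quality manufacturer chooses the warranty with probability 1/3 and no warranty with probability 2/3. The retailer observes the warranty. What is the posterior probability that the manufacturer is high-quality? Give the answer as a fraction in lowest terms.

3/8

P(the warranty) = (1/6)·1 + (5/6)·(1/3) = 4/9.
By Bayes' rule, P(high-quality | the warranty) = (1/6) / (4/9) = 3/8.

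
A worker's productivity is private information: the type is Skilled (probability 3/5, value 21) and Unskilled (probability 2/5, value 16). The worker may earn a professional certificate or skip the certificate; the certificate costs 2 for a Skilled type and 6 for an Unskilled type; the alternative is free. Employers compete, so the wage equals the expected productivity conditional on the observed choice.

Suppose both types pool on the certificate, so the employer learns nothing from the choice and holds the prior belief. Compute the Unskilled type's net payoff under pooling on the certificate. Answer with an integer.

13

Pooled wage = 3/5·21 + 2/5·16 = 19.
Unskilled pays cost 6 for the certificate, so net payoff = 19 − 6 = 13.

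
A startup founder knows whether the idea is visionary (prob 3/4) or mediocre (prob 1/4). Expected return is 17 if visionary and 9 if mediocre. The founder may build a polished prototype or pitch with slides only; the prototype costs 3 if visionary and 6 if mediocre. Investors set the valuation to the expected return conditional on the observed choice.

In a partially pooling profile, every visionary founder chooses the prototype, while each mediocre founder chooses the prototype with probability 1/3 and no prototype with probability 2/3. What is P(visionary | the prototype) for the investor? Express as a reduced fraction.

9/10

P(the prototype) = (3/4)·1 + (1/4)·(1/3) = 5/6.
By Bayes' rule, P(visionary | the prototype) = (3/4) / (5/6) = 9/10.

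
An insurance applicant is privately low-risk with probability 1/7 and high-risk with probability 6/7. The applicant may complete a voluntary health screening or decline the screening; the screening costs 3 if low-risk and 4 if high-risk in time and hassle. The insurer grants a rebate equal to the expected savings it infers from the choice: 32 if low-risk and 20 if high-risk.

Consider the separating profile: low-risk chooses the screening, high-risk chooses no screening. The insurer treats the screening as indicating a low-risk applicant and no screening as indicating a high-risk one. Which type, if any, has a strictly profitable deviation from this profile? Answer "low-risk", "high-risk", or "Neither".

The screening pays 32; no screening pays 20.
low-risk: assigned the screening, nets 32 − 3 = 29; deviating to no screening nets 20.
high-risk: assigned no screening, nets 20; deviating to the screening nets 32 − 4 = 28.
The high-risk type gains 8 by deviating.

high-risk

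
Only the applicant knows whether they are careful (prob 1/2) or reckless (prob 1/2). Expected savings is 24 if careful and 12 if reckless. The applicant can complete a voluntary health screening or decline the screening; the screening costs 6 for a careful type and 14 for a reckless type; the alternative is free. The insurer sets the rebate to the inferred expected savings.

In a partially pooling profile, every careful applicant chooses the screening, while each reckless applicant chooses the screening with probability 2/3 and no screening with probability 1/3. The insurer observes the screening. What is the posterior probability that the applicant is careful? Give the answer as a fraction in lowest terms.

3/5

P(the screening) = (1/2)·1 + (1/2)·(2/3) = 5/6.
By Bayes' rule, P(careful | the screening) = (1/2) / (5/6) = 3/5.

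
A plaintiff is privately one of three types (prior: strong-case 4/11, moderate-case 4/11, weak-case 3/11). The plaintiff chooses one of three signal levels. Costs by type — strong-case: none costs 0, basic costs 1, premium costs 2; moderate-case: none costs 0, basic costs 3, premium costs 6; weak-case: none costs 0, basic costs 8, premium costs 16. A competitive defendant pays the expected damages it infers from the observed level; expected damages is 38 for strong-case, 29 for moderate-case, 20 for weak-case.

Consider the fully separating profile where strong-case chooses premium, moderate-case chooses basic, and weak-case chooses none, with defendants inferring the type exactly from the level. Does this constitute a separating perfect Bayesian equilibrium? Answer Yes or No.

No

Separating settlements: premium → 38, basic → 29, none → 20.
strong-case (assigned premium): none: 20 − 0 = 20; basic: 29 − 1 = 28; premium: 38 − 2 = 36. strong-case stays.
moderate-case (assigned basic): none: 20 − 0 = 20; basic: 29 − 3 = 26; premium: 38 − 6 = 32. moderate-case prefers premium.
weak-case (assigned none): none: 20 − 0 = 20; basic: 29 − 8 = 21; premium: 38 − 16 = 22. weak-case prefers premium.
At least one type deviates; the separating profile fails.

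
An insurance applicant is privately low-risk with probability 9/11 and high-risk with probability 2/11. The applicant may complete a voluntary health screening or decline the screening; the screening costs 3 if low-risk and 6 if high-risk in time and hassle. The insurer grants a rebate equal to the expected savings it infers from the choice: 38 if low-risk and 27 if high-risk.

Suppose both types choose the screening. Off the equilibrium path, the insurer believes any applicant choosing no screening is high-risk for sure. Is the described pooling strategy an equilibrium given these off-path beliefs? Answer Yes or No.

On path, the insurer holds the prior and pays 9/11·38 + 2/11·27 = 36. Off path (no screening), believing high-risk, it pays 27.
low-risk: the screening nets 36 − 3 = 33; no screening nets 27. low-risk stays.
high-risk: the screening nets 36 − 6 = 30; no screening nets 27. high-risk stays.
No type deviates, so pooling is sustained.

Yes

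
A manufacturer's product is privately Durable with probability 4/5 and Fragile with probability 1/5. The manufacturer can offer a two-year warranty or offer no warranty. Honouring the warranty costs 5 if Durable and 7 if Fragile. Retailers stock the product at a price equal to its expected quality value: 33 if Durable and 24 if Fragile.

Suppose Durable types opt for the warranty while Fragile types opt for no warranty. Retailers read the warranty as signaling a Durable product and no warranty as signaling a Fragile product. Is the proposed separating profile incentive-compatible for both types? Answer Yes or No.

No

Under these beliefs, the warranty earns price 33 and no warranty earns price 24.
Durable: the warranty nets 33 − 5 = 28; no warranty nets 24. Durable prefers the warranty.
Fragile: the warranty nets 33 − 7 = 26; no warranty nets 24. Fragile would deviate to the warranty.
Fragile has a profitable deviation, so the profile is not an equilibrium.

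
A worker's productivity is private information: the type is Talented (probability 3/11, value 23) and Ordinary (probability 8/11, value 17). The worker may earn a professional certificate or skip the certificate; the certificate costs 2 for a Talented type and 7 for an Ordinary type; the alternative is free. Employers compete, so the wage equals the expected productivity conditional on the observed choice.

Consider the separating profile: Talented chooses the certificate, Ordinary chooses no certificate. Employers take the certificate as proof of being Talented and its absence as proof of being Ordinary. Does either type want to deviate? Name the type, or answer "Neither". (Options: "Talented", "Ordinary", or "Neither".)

Neither

The certificate pays 23; no certificate pays 17.
Talented: assigned the certificate, nets 23 − 2 = 21; deviating to no certificate nets 17.
Ordinary: assigned no certificate, nets 17; deviating to the certificate nets 23 − 7 = 16.
Both types strictly prefer their assigned action; no profitable deviation.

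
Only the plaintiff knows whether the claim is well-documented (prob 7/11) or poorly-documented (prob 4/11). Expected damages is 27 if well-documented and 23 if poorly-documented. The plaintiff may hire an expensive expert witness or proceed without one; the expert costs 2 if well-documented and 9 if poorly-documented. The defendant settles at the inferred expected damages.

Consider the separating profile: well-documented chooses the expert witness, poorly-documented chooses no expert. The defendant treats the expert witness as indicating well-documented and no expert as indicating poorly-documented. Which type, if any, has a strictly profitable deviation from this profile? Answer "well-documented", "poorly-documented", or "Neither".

The expert witness pays 27; no expert pays 23.
well-documented: assigned the expert witness, nets 27 − 2 = 25; deviating to no expert nets 23.
poorly-documented: assigned no expert, nets 23; deviating to the expert witness nets 27 − 9 = 18.
Both types strictly prefer their assigned action; no profitable deviation.

Neither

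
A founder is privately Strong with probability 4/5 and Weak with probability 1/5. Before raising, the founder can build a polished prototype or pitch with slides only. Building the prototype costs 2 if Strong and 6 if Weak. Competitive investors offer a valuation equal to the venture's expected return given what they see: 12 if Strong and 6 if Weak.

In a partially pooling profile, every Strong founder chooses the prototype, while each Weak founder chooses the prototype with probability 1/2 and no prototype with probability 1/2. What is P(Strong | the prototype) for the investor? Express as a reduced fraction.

8/9

P(the prototype) = (4/5)·1 + (1/5)·(1/2) = 9/10.
By Bayes' rule, P(Strong | the prototype) = (4/5) / (9/10) = 8/9.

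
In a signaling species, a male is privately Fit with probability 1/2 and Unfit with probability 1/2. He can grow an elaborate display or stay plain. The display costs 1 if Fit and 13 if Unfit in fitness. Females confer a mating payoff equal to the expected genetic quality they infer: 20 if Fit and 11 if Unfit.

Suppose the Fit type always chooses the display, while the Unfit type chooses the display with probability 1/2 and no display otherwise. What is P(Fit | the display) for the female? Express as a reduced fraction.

P(the display) = (1/2)·1 + (1/2)·(1/2) = 3/4.
By Bayes' rule, P(Fit | the display) = (1/2) / (3/4) = 2/3.

2/3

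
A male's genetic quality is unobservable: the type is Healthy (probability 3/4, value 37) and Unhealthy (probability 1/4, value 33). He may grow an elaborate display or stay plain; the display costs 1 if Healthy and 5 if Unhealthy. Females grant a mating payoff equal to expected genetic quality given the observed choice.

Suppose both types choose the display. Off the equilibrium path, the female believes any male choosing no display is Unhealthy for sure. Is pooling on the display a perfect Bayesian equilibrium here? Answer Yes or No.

No

On path, the female holds the prior and pays 3/4·37 + 1/4·33 = 36. Off path (no display), believing Unhealthy, it pays 33.
Healthy: the display nets 36 − 1 = 35; no display nets 33. Healthy stays.
Unhealthy: the display nets 36 − 5 = 31; no display nets 33. Unhealthy would deviate.
A type deviates, so pooling fails.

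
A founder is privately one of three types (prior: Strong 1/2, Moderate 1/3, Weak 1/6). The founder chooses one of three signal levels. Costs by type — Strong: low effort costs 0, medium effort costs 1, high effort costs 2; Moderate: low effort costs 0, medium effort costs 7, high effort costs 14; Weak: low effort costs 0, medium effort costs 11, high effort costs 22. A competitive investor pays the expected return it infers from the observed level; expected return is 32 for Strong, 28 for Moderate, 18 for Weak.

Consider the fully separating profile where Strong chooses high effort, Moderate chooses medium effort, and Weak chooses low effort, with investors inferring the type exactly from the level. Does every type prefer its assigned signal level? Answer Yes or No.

Separating valuations: high effort → 32, medium effort → 28, low effort → 18.
Strong (assigned high effort): low effort: 18 − 0 = 18; medium effort: 28 − 1 = 27; high effort: 32 − 2 = 30. Strong stays.
Moderate (assigned medium effort): low effort: 18 − 0 = 18; medium effort: 28 − 7 = 21; high effort: 32 − 14 = 18. Moderate stays.
Weak (assigned low effort): low effort: 18 − 0 = 18; medium effort: 28 − 11 = 17; high effort: 32 − 22 = 10. Weak stays.
Every type prefers its assigned level; separation holds.

Yes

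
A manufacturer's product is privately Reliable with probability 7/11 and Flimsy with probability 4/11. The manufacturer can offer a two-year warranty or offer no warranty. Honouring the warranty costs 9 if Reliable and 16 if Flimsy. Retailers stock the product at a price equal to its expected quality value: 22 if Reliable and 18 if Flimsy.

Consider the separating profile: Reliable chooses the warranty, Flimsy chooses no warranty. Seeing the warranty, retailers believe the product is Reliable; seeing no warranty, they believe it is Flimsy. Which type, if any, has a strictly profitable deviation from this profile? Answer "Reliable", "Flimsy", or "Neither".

The warranty pays 22; no warranty pays 18.
Reliable: assigned the warranty, nets 22 − 9 = 13; deviating to no warranty nets 18.
Flimsy: assigned no warranty, nets 18; deviating to the warranty nets 22 − 16 = 6.
The Reliable type gains 5 by deviating.

Reliable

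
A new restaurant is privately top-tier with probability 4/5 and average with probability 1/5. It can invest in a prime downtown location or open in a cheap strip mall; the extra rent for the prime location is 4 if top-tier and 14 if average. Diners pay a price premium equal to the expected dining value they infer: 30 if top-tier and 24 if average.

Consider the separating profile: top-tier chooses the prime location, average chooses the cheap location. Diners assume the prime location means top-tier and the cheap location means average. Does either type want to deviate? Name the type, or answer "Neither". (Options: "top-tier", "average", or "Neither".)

Neither

The prime location pays 30; the cheap location pays 24.
top-tier: assigned the prime location, nets 30 − 4 = 26; deviating to the cheap location nets 24.
average: assigned the cheap location, nets 24; deviating to the prime location nets 30 − 14 = 16.
Both types strictly prefer their assigned action; no profitable deviation.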